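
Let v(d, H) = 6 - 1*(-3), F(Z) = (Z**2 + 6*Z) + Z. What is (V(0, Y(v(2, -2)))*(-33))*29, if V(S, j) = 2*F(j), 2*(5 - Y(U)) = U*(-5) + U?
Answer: -1320660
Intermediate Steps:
F(Z) = Z**2 + 7*Z
v(d, H) = 9 (v(d, H) = 6 + 3 = 9)
Y(U) = 5 + 2*U (Y(U) = 5 - (U*(-5) + U)/2 = 5 - (-5*U + U)/2 = 5 - (-2)*U = 5 + 2*U)
V(S, j) = 2*j*(7 + j) (V(S, j) = 2*(j*(7 + j)) = 2*j*(7 + j))
(V(0, Y(v(2, -2)))*(-33))*29 = ((2*(5 + 2*9)*(7 + (5 + 2*9)))*(-33))*29 = ((2*(5 + 18)*(7 + (5 + 18)))*(-33))*29 = ((2*23*(7 + 23))*(-33))*29 = ((2*23*30)*(-33))*29 = (1380*(-33))*29 = -45540*29 = -1320660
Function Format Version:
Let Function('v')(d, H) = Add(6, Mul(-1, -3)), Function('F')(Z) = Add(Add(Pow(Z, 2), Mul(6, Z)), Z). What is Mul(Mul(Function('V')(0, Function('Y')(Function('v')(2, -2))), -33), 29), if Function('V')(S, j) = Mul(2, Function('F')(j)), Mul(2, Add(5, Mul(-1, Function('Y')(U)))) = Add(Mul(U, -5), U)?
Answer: -1320660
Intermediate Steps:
Function('F')(Z) = Add(Pow(Z, 2), Mul(7, Z))
Function('v')(d, H) = 9 (Function('v')(d, H) = Add(6, 3) = 9)
Function('Y')(U) = Add(5, Mul(2, U)) (Function('Y')(U) = Add(5, Mul(Rational(-1, 2), Add(Mul(U, -5), U))) = Add(5, Mul(Rational(-1, 2), Add(Mul(-5, U), U))) = Add(5, Mul(Rational(-1, 2), Mul(-4, U))) = Add(5, Mul(2, U)))
Function('V')(S, j) = Mul(2, j, Add(7, j)) (Function('V')(S, j) = Mul(2, Mul(j, Add(7, j))) = Mul(2, j, Add(7, j)))
Mul(Mul(Function('V')(0, Function('Y')(Function('v')(2, -2))), -33), 29) = Mul(Mul(Mul(2, Add(5, Mul(2, 9)), Add(7, Add(5, Mul(2, 9)))), -33), 29) = Mul(Mul(Mul(2, Add(5, 18), Add(7, Add(5, 18))), -33), 29) = Mul(Mul(Mul(2, 23, Add(7, 23)), -33), 29) = Mul(Mul(Mul(2, 23, 30), -33), 29) = Mul(Mul(1380, -33), 29) = Mul(-45540, 29) = -1320660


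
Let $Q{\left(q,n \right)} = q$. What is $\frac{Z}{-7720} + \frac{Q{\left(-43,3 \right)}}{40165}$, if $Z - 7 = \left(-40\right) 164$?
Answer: $\frac{52573857}{62014760} \approx 0.84776$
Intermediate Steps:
$Z = -6553$ ($Z = 7 - 6560 = -6553$)
$\frac{Z}{-7720} + \frac{Q{\left(-43,3 \right)}}{40165} = - \frac{6553}{-7720} - \frac{43}{40165} = \left(-6553\right) \left(- \frac{1}{7720}\right) - \frac{43}{40165} = \frac{6553}{7720} - \frac{43}{40165} = \frac{52573857}{62014760}$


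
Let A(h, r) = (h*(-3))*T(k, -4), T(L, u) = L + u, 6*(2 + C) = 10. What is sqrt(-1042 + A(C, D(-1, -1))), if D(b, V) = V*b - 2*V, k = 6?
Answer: 4*I*sqrt(65) ≈ 32.249*I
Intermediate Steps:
C = -1/3 (C = -2 + (1/6)*10 = -2 + 5/3 = -1/3 ≈ -0.33333)
D(b, V) = -2*V + V*b
A(h, r) = -6*h (A(h, r) = (h*(-3))*(6 - 4) = -3*h*2 = -6*h)
sqrt(-1042 + A(C, D(-1, -1))) = sqrt(-1042 - 6*(-1/3)) = sqrt(-1042 + 2) = sqrt(-1040) = 4*I*sqrt(65)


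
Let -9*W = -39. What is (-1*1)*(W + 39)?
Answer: -130/3 ≈ -43.333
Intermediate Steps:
W = 13/3 (W = -1/9*(-39) = 13/3 ≈ 4.3333)
(-1*1)*(W + 39) = (-1*1)*(13/3 + 39) = -1*130/3 = -130/3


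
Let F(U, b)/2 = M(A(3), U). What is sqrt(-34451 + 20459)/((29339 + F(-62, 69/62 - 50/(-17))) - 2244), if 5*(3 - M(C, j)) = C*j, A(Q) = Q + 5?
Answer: 10*I*sqrt(3498)/136497 ≈ 0.004333*I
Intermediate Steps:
A(Q) = 5 + Q
M(C, j) = 3 - C*j/5
F(U, b) = 6 - 16*U/5 (F(U, b) = 2*(3 - (5 + 3)*U/5) = 2*(3 - 1/5*8*U) = 2*(3 - 8*U/5) = 6 - 16*U/5)
sqrt(-34451 + 20459)/((29339 + F(-62, 69/62 - 50/(-17))) - 2244) = sqrt(-34451 + 20459)/((29339 + (6 - 16/5*(-62))) - 2244) = sqrt(-13992)/((29339 + (6 + 992/5)) - 2244) = (2*I*sqrt(3498))/((29339 + 1022/5) - 2244) = (2*I*sqrt(3498))/(147717/5 - 2244) = (2*I*sqrt(3498))/(136497/5) = (2*I*sqrt(3498))*(5/136497) = 10*I*sqrt(3498)/136497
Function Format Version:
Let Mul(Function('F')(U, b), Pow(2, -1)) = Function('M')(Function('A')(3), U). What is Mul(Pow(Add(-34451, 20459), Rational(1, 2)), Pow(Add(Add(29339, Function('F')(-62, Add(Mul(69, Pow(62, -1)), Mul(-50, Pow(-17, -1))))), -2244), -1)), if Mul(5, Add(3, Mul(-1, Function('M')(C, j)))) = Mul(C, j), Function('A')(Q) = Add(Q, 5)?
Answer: Mul(Rational(10, 136497), I, Pow(3498, Rational(1, 2))) ≈ Mul(0.0043330, I)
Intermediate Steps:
Function('A')(Q) = Add(5, Q)
Function('M')(C, j) = Add(3, Mul(Rational(-1, 5), C, j)) (Function('M')(C, j) = Add(3, Mul(Rational(-1, 5), Mul(C, j))) = Add(3, Mul(Rational(-1, 5), C, j)))
Function('F')(U, b) = Add(6, Mul(Rational(-16, 5), U)) (Function('F')(U, b) = Mul(2, Add(3, Mul(Rational(-1, 5), Add(5, 3), U))) = Mul(2, Add(3, Mul(Rational(-1, 5), 8, U))) = Mul(2, Add(3, Mul(Rational(-8, 5), U))) = Add(6, Mul(Rational(-16, 5), U)))
Mul(Pow(Add(-34451, 20459), Rational(1, 2)), Pow(Add(Add(29339, Function('F')(-62, Add(Mul(69, Pow(62, -1)), Mul(-50, Pow(-17, -1))))), -2244), -1)) = Mul(Pow(Add(-34451, 20459), Rational(1, 2)), Pow(Add(Add(29339, Add(6, Mul(Rational(-16, 5), -62))), -2244), -1)) = Mul(Pow(-13992, Rational(1, 2)), Pow(Add(Add(29339, Add(6, Rational(992, 5))), -2244), -1)) = Mul(Mul(2, I, Pow(3498, Rational(1, 2))), Pow(Add(Add(29339, Rational(1022, 5)), -2244), -1)) = Mul(Mul(2, I, Pow(3498, Rational(1, 2))), Pow(Add(Rational(147717, 5), -2244), -1)) = Mul(Mul(2, I, Pow(3498, Rational(1, 2))), Pow(Rational(136497, 5), -1)) = Mul(Mul(2, I, Pow(3498, Rational(1, 2))), Rational(5, 136497)) = Mul(Rational(10, 136497), I, Pow(3498, Rational(1, 2)))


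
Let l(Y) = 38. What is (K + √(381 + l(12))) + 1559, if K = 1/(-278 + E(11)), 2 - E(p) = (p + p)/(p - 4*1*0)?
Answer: 433401/278 + √419 ≈ 1579.5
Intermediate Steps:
E(p) = 0 (E(p) = 2 - (p + p)/(p - 4*1*0) = 2 - 2*p/(p - 4*0) = 2 - 2*p/(p + 0) = 2 - 2*p/p = 2 - 1*2 = 2 - 2 = 0)
K = -1/278 (K = 1/(-278 + 0) = 1/(-278) = -1/278 ≈ -0.0035971)
(K + √(381 + l(12))) + 1559 = (-1/278 + √(381 + 38)) + 1559 = (-1/278 + √419) + 1559 = 433401/278 + √419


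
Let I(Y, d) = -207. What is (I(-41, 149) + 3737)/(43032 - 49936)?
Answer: -1765/3452 ≈ -0.51130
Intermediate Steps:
(I(-41, 149) + 3737)/(43032 - 49936) = (-207 + 3737)/(43032 - 49936) = 3530/(-6904) = 3530*(-1/6904) = -1765/3452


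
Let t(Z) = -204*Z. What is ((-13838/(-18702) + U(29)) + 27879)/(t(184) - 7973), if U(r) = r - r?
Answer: -260703448/425554659 ≈ -0.61262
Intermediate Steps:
U(r) = 0
((-13838/(-18702) + U(29)) + 27879)/(t(184) - 7973) = ((-13838/(-18702) + 0) + 27879)/(-204*184 - 7973) = ((-13838*(-1/18702) + 0) + 27879)/(-37536 - 7973) = ((6919/9351 + 0) + 27879)/(-45509) = (6919/9351 + 27879)*(-1/45509) = (260703448/9351)*(-1/45509) = -260703448/425554659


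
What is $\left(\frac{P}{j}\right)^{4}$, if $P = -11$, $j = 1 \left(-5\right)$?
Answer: $\frac{14641}{625} \approx 23.426$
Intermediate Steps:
$j = -5$
$\left(\frac{P}{j}\right)^{4} = \left(- \frac{11}{-5}\right)^{4} = \left(\left(-11\right) \left(- \frac{1}{5}\right)\right)^{4} = \left(\frac{11}{5}\right)^{4} = \frac{14641}{625}$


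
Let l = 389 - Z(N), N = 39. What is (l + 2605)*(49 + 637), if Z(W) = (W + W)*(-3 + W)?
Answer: 127596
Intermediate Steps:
Z(W) = 2*W*(-3 + W) (Z(W) = (2*W)*(-3 + W) = 2*W*(-3 + W))
l = -2419 (l = 389 - 2*39*(-3 + 39) = 389 - 2*39*36 = 389 - 1*2808 = 389 - 2808 = -2419)
(l + 2605)*(49 + 637) = (-2419 + 2605)*(49 + 637) = 186*686 = 127596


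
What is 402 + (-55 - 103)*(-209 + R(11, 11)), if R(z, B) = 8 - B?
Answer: 33898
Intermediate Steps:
402 + (-55 - 103)*(-209 + R(11, 11)) = 402 + (-55 - 103)*(-209 + (8 - 1*11)) = 402 - 158*(-209 + (8 - 11)) = 402 - 158*(-209 - 3) = 402 - 158*(-212) = 402 + 33496 = 33898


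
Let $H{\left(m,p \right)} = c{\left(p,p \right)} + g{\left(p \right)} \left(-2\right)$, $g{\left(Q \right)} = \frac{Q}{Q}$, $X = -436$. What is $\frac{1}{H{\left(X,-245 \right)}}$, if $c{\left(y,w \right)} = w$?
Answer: $- \frac{1}{247} \approx -0.0040486$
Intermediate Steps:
$g{\left(Q \right)} = 1$
$H{\left(m,p \right)} = -2 + p$ ($H{\left(m,p \right)} = p + 1 \left(-2\right) = p - 2 = -2 + p$)
$\frac{1}{H{\left(X,-245 \right)}} = \frac{1}{-2 - 245} = \frac{1}{-247} = - \frac{1}{247}$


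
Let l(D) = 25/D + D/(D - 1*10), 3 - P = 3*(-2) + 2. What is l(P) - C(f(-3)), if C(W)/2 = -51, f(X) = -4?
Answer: 2168/21 ≈ 103.24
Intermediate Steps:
C(W) = -102 (C(W) = 2*(-51) = -102)
P = 7 (P = 3 - (3*(-2) + 2) = 3 - (-6 + 2) = 3 - 1*(-4) = 3 + 4 = 7)
l(D) = 25/D + D/(-10 + D) (l(D) = 25/D + D/(D - 10) = 25/D + D/(-10 + D))
l(P) - C(f(-3)) = (-250 + 7**2 + 25*7)/(7*(-10 + 7)) - 1*(-102) = (1/7)*(-250 + 49 + 175)/(-3) + 102 = (1/7)*(-1/3)*(-26) + 102 = 26/21 + 102 = 2168/21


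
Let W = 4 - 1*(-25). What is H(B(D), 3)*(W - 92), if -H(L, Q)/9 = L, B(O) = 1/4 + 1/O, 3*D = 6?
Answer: 1701/4 ≈ 425.25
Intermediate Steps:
D = 2 (D = (1/3)*6 = 2)
B(O) = 1/4 + 1/O (B(O) = 1*(1/4) + 1/O = 1/4 + 1/O)
H(L, Q) = -9*L
W = 29 (W = 4 + 25 = 29)
H(B(D), 3)*(W - 92) = (-9*(4 + 2)/(4*2))*(29 - 92) = -9*6/(4*2)*(-63) = -9*3/4*(-63) = -27/4*(-63) = 1701/4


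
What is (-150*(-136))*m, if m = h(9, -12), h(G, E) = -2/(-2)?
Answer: 20400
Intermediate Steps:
h(G, E) = 1 (h(G, E) = -2*(-½) = 1)
m = 1
(-150*(-136))*m = -150*(-136)*1 = 20400*1 = 20400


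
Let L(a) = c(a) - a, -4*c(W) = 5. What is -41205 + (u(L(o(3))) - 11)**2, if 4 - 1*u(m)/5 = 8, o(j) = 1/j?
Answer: -40244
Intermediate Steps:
c(W) = -5/4 (c(W) = -1/4*5 = -5/4)
L(a) = -5/4 - a
u(m) = -20 (u(m) = 20 - 5*8 = 20 - 40 = -20)
-41205 + (u(L(o(3))) - 11)**2 = -41205 + (-20 - 11)**2 = -41205 + (-31)**2 = -41205 + 961 = -40244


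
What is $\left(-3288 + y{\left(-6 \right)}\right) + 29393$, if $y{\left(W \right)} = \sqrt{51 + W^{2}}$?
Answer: $26105 + \sqrt{87} \approx 26114.0$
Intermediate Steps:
$\left(-3288 + y{\left(-6 \right)}\right) + 29393 = \left(-3288 + \sqrt{51 + \left(-6\right)^{2}}\right) + 29393 = \left(-3288 + \sqrt{51 + 36}\right) + 29393 = \left(-3288 + \sqrt{87}\right) + 29393 = 26105 + \sqrt{87}$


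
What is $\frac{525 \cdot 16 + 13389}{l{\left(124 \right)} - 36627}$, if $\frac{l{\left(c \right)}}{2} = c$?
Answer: $- \frac{21789}{36379} \approx -0.59894$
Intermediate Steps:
$l{\left(c \right)} = 2 c$
$\frac{525 \cdot 16 + 13389}{l{\left(124 \right)} - 36627} = \frac{525 \cdot 16 + 13389}{2 \cdot 124 - 36627} = \frac{8400 + 13389}{248 - 36627} = \frac{21789}{-36379} = 21789 \left(- \frac{1}{36379}\right) = - \frac{21789}{36379}$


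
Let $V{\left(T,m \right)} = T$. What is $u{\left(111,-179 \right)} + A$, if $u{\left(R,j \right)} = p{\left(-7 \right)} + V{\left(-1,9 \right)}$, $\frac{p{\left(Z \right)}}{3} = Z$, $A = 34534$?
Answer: $34512$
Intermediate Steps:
$p{\left(Z \right)} = 3 Z$
$u{\left(R,j \right)} = -22$ ($u{\left(R,j \right)} = 3 \left(-7\right) - 1 = -21 - 1 = -22$)
$u{\left(111,-179 \right)} + A = -22 + 34534 = 34512$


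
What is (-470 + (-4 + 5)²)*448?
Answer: -210112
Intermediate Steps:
(-470 + (-4 + 5)²)*448 = (-470 + 1²)*448 = (-470 + 1)*448 = -469*448 = -210112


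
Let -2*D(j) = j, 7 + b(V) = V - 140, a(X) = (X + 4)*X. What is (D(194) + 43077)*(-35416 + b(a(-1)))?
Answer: -1528626680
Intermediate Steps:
a(X) = X*(4 + X) (a(X) = (4 + X)*X = X*(4 + X))
b(V) = -147 + V (b(V) = -7 + (V - 140) = -7 + (-140 + V) = -147 + V)
D(j) = -j/2
(D(194) + 43077)*(-35416 + b(a(-1))) = (-1/2*194 + 43077)*(-35416 + (-147 - (4 - 1))) = (-97 + 43077)*(-35416 + (-147 - 1*3)) = 42980*(-35416 + (-147 - 3)) = 42980*(-35416 - 150) = 42980*(-35566) = -1528626680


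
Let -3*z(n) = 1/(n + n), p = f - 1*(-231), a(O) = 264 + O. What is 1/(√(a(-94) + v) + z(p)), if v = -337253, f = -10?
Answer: -1326/592684948909 - 1758276*I*√337083/592684948909 ≈ -2.2373e-9 - 0.0017224*I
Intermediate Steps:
p = 221 (p = -10 - 1*(-231) = -10 + 231 = 221)
z(n) = -1/(6*n) (z(n) = -1/(3*(n + n)) = -1/(2*n)/3 = -1/(6*n))
1/(√(a(-94) + v) + z(p)) = 1/(√((264 - 94) - 337253) - ⅙/221) = 1/(√(170 - 337253) - ⅙*1/221) = 1/(√(-337083) - 1/1326) = 1/(I*√337083 - 1/1326) = 1/(-1/1326 + I*√337083)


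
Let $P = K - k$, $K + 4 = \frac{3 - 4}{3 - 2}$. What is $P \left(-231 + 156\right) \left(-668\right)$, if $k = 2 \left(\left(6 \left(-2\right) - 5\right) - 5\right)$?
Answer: $1953900$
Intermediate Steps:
$k = -44$ ($k = 2 \left(\left(-12 - 5\right) - 5\right) = 2 \left(-17 - 5\right) = 2 \left(-22\right) = -44$)
$K = -5$ ($K = -4 + \frac{3 - 4}{3 - 2} = -4 - 1^{-1} = -4 - 1 = -5$)
$P = 39$ ($P = -5 - -44 = -5 + 44 = 39$)
$P \left(-231 + 156\right) \left(-668\right) = 39 \left(-231 + 156\right) \left(-668\right) = 39 \left(\left(-75\right) \left(-668\right)\right) = 39 \cdot 50100 = 1953900$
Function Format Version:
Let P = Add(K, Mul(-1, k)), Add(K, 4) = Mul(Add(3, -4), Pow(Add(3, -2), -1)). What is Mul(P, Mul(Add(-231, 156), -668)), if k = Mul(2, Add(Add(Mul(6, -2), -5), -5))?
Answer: 1953900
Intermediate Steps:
k = -44 (k = Mul(2, Add(Add(-12, -5), -5)) = Mul(2, Add(-17, -5)) = Mul(2, -22) = -44)
K = -5 (K = Add(-4, Mul(Add(3, -4), Pow(Add(3, -2), -1))) = Add(-4, Mul(-1, Pow(1, -1))) = Add(-4, Mul(-1, 1)) = Add(-4, -1) = -5)
P = 39 (P = Add(-5, Mul(-1, -44)) = Add(-5, 44) = 39)
Mul(P, Mul(Add(-231, 156), -668)) = Mul(39, Mul(Add(-231, 156), -668)) = Mul(39, Mul(-75, -668)) = Mul(39, 50100) = 1953900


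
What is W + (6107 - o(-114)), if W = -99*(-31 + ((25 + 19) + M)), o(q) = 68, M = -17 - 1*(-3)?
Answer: 6138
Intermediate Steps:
M = -14 (M = -17 + 3 = -14)
W = 99 (W = -99*(-31 + ((25 + 19) - 14)) = -99*(-31 + (44 - 14)) = -99*(-31 + 30) = -99*(-1) = 99)
W + (6107 - o(-114)) = 99 + (6107 - 1*68) = 99 + (6107 - 68) = 99 + 6039 = 6138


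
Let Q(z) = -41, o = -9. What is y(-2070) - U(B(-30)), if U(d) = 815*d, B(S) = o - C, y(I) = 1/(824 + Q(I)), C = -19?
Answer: -6381449/783 ≈ -8150.0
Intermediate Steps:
y(I) = 1/783 (y(I) = 1/(824 - 41) = 1/783)
B(S) = 10 (B(S) = -9 - 1*(-19) = -9 + 19 = 10)
y(-2070) - U(B(-30)) = 1/783 - 815*10 = 1/783 - 1*8150 = 1/783 - 8150 = -6381449/783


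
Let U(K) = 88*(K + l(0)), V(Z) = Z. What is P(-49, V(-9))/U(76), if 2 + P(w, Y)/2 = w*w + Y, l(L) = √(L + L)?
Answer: 1195/1672 ≈ 0.71471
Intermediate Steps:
l(L) = √2*√L (l(L) = √(2*L) = √2*√L)
U(K) = 88*K (U(K) = 88*(K + √2*√0) = 88*(K + √2*0) = 88*(K + 0) = 88*K)
P(w, Y) = -4 + 2*Y + 2*w² (P(w, Y) = -4 + 2*(w*w + Y) = -4 + 2*(w² + Y) = -4 + 2*(Y + w²) = -4 + (2*Y + 2*w²) = -4 + 2*Y + 2*w²)
P(-49, V(-9))/U(76) = (-4 + 2*(-9) + 2*(-49)²)/((88*76)) = (-4 - 18 + 2*2401)/6688 = (-4 - 18 + 4802)*(1/6688) = 4780*(1/6688) = 1195/1672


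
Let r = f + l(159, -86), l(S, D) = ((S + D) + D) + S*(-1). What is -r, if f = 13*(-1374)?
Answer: 18034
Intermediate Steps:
f = -17862
l(S, D) = 2*D (l(S, D) = ((D + S) + D) - S = (S + 2*D) - S = 2*D)
r = -18034 (r = -17862 + 2*(-86) = -17862 - 172 = -18034)
-r = -1*(-18034) = 18034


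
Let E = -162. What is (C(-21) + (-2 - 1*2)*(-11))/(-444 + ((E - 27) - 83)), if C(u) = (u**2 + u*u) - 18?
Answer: -227/179 ≈ -1.2682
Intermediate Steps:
C(u) = -18 + 2*u**2 (C(u) = (u**2 + u**2) - 18 = 2*u**2 - 18 = -18 + 2*u**2)
(C(-21) + (-2 - 1*2)*(-11))/(-444 + ((E - 27) - 83)) = ((-18 + 2*(-21)**2) + (-2 - 1*2)*(-11))/(-444 + ((-162 - 27) - 83)) = ((-18 + 2*441) + (-2 - 2)*(-11))/(-444 + (-189 - 83)) = ((-18 + 882) - 4*(-11))/(-444 - 272) = (864 + 44)/(-716) = 908*(-1/716) = -227/179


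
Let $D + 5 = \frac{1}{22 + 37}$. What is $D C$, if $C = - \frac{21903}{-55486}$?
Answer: $- \frac{3219741}{1636837} \approx -1.9671$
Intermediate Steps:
$C = \frac{21903}{55486}$ ($C = \left(-21903\right) \left(- \frac{1}{55486}\right) = \frac{21903}{55486} \approx 0.39475$)
$D = - \frac{294}{59}$ ($D = -5 + \frac{1}{22 + 37} = -5 + \frac{1}{59} = - \frac{294}{59} \approx -4.983$)
$D C = \left(- \frac{294}{59}\right) \frac{21903}{55486} = - \frac{3219741}{1636837}$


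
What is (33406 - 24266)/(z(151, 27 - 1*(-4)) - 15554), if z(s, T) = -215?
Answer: -9140/15769 ≈ -0.57962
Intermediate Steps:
(33406 - 24266)/(z(151, 27 - 1*(-4)) - 15554) = (33406 - 24266)/(-215 - 15554) = 9140/(-15769) = 9140*(-1/15769) = -9140/15769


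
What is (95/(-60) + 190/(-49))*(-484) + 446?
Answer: 454093/147 ≈ 3089.1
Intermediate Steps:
(95/(-60) + 190/(-49))*(-484) + 446 = (95*(-1/60) + 190*(-1/49))*(-484) + 446 = (-19/12 - 190/49)*(-484) + 446 = -3211/588*(-484) + 446 = 388531/147 + 446 = 454093/147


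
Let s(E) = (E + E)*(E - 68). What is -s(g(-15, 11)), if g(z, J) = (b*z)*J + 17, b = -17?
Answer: -15543576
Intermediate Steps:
g(z, J) = 17 - 17*J*z (g(z, J) = (-17*z)*J + 17 = -17*J*z + 17 = 17 - 17*J*z)
s(E) = 2*E*(-68 + E) (s(E) = (2*E)*(-68 + E) = 2*E*(-68 + E))
-s(g(-15, 11)) = -2*(17 - 17*11*(-15))*(-68 + (17 - 17*11*(-15))) = -2*(17 + 2805)*(-68 + (17 + 2805)) = -2*2822*(-68 + 2822) = -2*2822*2754 = -1*15543576 = -15543576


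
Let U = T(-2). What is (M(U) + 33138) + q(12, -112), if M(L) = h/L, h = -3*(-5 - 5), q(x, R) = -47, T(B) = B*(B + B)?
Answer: 132379/4 ≈ 33095.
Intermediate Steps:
T(B) = 2*B² (T(B) = B*(2*B) = 2*B²)
h = 30 (h = -3*(-10) = 30)
U = 8 (U = 2*(-2)² = 2*4 = 8)
M(L) = 30/L
(M(U) + 33138) + q(12, -112) = (30/8 + 33138) - 47 = (30*(⅛) + 33138) - 47 = (15/4 + 33138) - 47 = 132567/4 - 47 = 132379/4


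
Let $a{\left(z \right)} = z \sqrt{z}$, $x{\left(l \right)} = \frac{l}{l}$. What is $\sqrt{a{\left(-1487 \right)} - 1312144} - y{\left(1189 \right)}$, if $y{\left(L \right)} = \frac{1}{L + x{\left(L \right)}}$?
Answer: $- \frac{1}{1190} + \sqrt{-1312144 - 1487 i \sqrt{1487}} \approx 25.022 - 1145.8 i$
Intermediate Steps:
$x{\left(l \right)} = 1$
$a{\left(z \right)} = z^{\frac{3}{2}}$
$y{\left(L \right)} = \frac{1}{1 + L}$ ($y{\left(L \right)} = \frac{1}{L + 1} = \frac{1}{1 + L}$)
$\sqrt{a{\left(-1487 \right)} - 1312144} - y{\left(1189 \right)} = \sqrt{\left(-1487\right)^{\frac{3}{2}} - 1312144} - \frac{1}{1 + 1189} = \sqrt{- 1487 i \sqrt{1487} - 1312144} - \frac{1}{1190} = \sqrt{-1312144 - 1487 i \sqrt{1487}} - \frac{1}{1190} = - \frac{1}{1190} + \sqrt{-1312144 - 1487 i \sqrt{1487}}$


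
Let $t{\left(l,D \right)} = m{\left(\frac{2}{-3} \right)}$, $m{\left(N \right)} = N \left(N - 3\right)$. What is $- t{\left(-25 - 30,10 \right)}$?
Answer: $- \frac{22}{9} \approx -2.4444$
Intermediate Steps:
$m{\left(N \right)} = N \left(-3 + N\right)$
$t{\left(l,D \right)} = \frac{22}{9}$ ($t{\left(l,D \right)} = \frac{2}{-3} \left(-3 + \frac{2}{-3}\right) = 2 \left(- \frac{1}{3}\right) \left(-3 + 2 \left(- \frac{1}{3}\right)\right) = - \frac{2 \left(-3 - \frac{2}{3}\right)}{3} = \left(- \frac{2}{3}\right) \left(- \frac{11}{3}\right) = \frac{22}{9}$)
$- t{\left(-25 - 30,10 \right)} = \left(-1\right) \frac{22}{9} = - \frac{22}{9}$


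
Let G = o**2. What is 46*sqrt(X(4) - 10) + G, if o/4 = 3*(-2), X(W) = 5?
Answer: 576 + 46*I*sqrt(5) ≈ 576.0 + 102.86*I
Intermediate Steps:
o = -24 (o = 4*(3*(-2)) = 4*(-6) = -24)
G = 576 (G = (-24)**2 = 576)
46*sqrt(X(4) - 10) + G = 46*sqrt(5 - 10) + 576 = 46*sqrt(-5) + 576 = 46*(I*sqrt(5)) + 576 = 46*I*sqrt(5) + 576 = 576 + 46*I*sqrt(5)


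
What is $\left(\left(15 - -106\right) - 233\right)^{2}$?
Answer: $12544$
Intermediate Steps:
$\left(\left(15 - -106\right) - 233\right)^{2} = \left(\left(15 + 106\right) - 233\right)^{2} = \left(121 - 233\right)^{2} = \left(-112\right)^{2} = 12544$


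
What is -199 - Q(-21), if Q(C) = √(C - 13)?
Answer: -199 - I*√34 ≈ -199.0 - 5.831*I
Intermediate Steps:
Q(C) = √(-13 + C)
-199 - Q(-21) = -199 - √(-13 - 21) = -199 - √(-34) = -199 - I*√34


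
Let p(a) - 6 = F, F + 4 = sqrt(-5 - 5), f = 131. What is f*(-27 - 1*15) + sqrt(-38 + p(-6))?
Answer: -5502 + sqrt(-36 + I*sqrt(10)) ≈ -5501.7 + 6.0058*I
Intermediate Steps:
F = -4 + I*sqrt(10) (F = -4 + sqrt(-5 - 5) = -4 + sqrt(-10) = -4 + I*sqrt(10) ≈ -4.0 + 3.1623*I)
p(a) = 2 + I*sqrt(10) (p(a) = 6 + (-4 + I*sqrt(10)) = 2 + I*sqrt(10))
f*(-27 - 1*15) + sqrt(-38 + p(-6)) = 131*(-27 - 1*15) + sqrt(-38 + (2 + I*sqrt(10))) = 131*(-27 - 15) + sqrt(-36 + I*sqrt(10)) = 131*(-42) + sqrt(-36 + I*sqrt(10)) = -5502 + sqrt(-36 + I*sqrt(10))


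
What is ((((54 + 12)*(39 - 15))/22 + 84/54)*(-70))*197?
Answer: -9128980/9 ≈ -1.0143e+6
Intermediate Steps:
((((54 + 12)*(39 - 15))/22 + 84/54)*(-70))*197 = (((66*24)*(1/22) + 84*(1/54))*(-70))*197 = ((1584*(1/22) + 14/9)*(-70))*197 = ((72 + 14/9)*(-70))*197 = ((662/9)*(-70))*197 = -46340/9*197 = -9128980/9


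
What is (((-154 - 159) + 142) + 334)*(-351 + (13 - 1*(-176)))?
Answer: -26406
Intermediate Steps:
(((-154 - 159) + 142) + 334)*(-351 + (13 - 1*(-176))) = ((-313 + 142) + 334)*(-351 + (13 + 176)) = (-171 + 334)*(-351 + 189) = 163*(-162) = -26406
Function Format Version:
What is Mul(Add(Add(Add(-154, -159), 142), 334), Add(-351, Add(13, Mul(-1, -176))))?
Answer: -26406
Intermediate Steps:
Mul(Add(Add(Add(-154, -159), 142), 334), Add(-351, Add(13, Mul(-1, -176)))) = Mul(Add(Add(-313, 142), 334), Add(-351, Add(13, 176))) = Mul(Add(-171, 334), Add(-351, 189)) = Mul(163, -162) = -26406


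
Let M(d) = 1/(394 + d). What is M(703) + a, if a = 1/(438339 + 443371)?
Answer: 882807/967235870 ≈ 0.00091271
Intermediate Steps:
a = 1/881710 ≈ 1.1342e-6
M(703) + a = 1/(394 + 703) + 1/881710 = 1/1097 + 1/881710 = 882807/967235870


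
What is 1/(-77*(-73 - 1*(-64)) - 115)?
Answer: 1/578 ≈ 0.0017301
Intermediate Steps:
1/(-77*(-73 - 1*(-64)) - 115) = 1/(-77*(-73 + 64) - 115) = 1/(-77*(-9) - 115) = 1/(693 - 115) = 1/578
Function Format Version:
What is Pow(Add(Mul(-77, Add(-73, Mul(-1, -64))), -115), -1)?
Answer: Rational(1, 578) ≈ 0.0017301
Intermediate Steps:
Pow(Add(Mul(-77, Add(-73, Mul(-1, -64))), -115), -1) = Pow(Add(Mul(-77, Add(-73, 64)), -115), -1) = Pow(Add(Mul(-77, -9), -115), -1) = Pow(Add(693, -115), -1) = Pow(578, -1) = Rational(1, 578)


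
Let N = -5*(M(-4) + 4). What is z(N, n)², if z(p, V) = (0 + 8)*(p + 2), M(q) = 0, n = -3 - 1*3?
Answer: 20736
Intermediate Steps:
n = -6 (n = -3 - 3 = -6)
N = -20 (N = -5*(0 + 4) = -5*4 = -20)
z(p, V) = 16 + 8*p (z(p, V) = 8*(2 + p) = 16 + 8*p)
z(N, n)² = (16 + 8*(-20))² = (16 - 160)² = (-144)² = 20736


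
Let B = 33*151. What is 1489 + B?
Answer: 6472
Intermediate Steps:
B = 4983
1489 + B = 1489 + 4983 = 6472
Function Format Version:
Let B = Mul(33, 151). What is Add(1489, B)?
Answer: 6472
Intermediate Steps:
B = 4983
Add(1489, B) = Add(1489, 4983) = 6472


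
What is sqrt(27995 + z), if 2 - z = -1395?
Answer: 4*sqrt(1837) ≈ 171.44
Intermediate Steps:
z = 1397 (z = 2 - 1*(-1395) = 2 + 1395 = 1397)
sqrt(27995 + z) = sqrt(27995 + 1397) = sqrt(29392) = 4*sqrt(1837)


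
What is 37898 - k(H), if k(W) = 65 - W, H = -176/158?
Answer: 2988719/79 ≈ 37832.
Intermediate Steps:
H = -88/79 (H = -176*1/158 = -88/79 ≈ -1.1139)
37898 - k(H) = 37898 - (65 - 1*(-88/79)) = 37898 - (65 + 88/79) = 37898 - 1*5223/79 = 37898 - 5223/79 = 2988719/79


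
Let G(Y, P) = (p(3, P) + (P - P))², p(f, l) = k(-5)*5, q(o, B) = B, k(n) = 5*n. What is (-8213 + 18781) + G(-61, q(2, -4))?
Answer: 26193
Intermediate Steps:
p(f, l) = -125 (p(f, l) = (5*(-5))*5 = -25*5 = -125)
G(Y, P) = 15625 (G(Y, P) = (-125 + (P - P))² = (-125 + 0)² = (-125)² = 15625)
(-8213 + 18781) + G(-61, q(2, -4)) = (-8213 + 18781) + 15625 = 10568 + 15625 = 26193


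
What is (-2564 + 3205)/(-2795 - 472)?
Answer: -641/3267 ≈ -0.19620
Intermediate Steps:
(-2564 + 3205)/(-2795 - 472) = 641/(-3267) = 641*(-1/3267) = -641/3267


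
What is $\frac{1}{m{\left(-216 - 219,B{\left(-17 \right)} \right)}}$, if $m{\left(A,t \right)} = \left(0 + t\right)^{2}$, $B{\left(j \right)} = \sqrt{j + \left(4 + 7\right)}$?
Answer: $- \frac{1}{6} \approx -0.16667$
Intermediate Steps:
$B{\left(j \right)} = \sqrt{11 + j}$ ($B{\left(j \right)} = \sqrt{j + 11} = \sqrt{11 + j}$)
$m{\left(A,t \right)} = t^{2}$
$\frac{1}{m{\left(-216 - 219,B{\left(-17 \right)} \right)}} = \frac{1}{\left(\sqrt{11 - 17}\right)^{2}} = \frac{1}{\left(\sqrt{-6}\right)^{2}} = \frac{1}{\left(i \sqrt{6}\right)^{2}} = \frac{1}{-6} = - \frac{1}{6}$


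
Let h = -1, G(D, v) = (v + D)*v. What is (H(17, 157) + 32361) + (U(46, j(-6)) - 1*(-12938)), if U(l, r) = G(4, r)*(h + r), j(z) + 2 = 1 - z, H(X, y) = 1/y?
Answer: 7140204/157 ≈ 45479.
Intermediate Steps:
G(D, v) = v*(D + v) (G(D, v) = (D + v)*v = v*(D + v))
j(z) = -1 - z (j(z) = -2 + (1 - z) = -1 - z)
U(l, r) = r*(-1 + r)*(4 + r) (U(l, r) = (r*(4 + r))*(-1 + r) = r*(-1 + r)*(4 + r))
(H(17, 157) + 32361) + (U(46, j(-6)) - 1*(-12938)) = (1/157 + 32361) + ((-1 - 1*(-6))*(-1 + (-1 - 1*(-6)))*(4 + (-1 - 1*(-6))) - 1*(-12938)) = (1/157 + 32361) + ((-1 + 6)*(-1 + (-1 + 6))*(4 + (-1 + 6)) + 12938) = 5080678/157 + (5*(-1 + 5)*(4 + 5) + 12938) = 5080678/157 + (5*4*9 + 12938) = 5080678/157 + (180 + 12938) = 5080678/157 + 13118 = 7140204/157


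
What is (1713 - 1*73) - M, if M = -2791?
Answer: 4431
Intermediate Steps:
(1713 - 1*73) - M = (1713 - 1*73) - 1*(-2791) = (1713 - 73) + 2791 = 1640 + 2791 = 4431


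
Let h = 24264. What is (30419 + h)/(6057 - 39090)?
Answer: -54683/33033 ≈ -1.6554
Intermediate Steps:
(30419 + h)/(6057 - 39090) = (30419 + 24264)/(6057 - 39090) = 54683/(-33033) = 54683*(-1/33033) = -54683/33033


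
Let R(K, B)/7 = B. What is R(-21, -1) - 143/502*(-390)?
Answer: 26128/251 ≈ 104.10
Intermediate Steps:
R(K, B) = 7*B
R(-21, -1) - 143/502*(-390) = 7*(-1) - 143/502*(-390) = -7 - 143*1/502*(-390) = -7 - 143/502*(-390) = -7 + 27885/251 = 26128/251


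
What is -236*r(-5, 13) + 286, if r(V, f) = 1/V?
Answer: 1666/5 ≈ 333.20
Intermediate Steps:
r(V, f) = 1/V
-236*r(-5, 13) + 286 = -236/(-5) + 286 = -236*(-⅕) + 286 = 236/5 + 286 = 1666/5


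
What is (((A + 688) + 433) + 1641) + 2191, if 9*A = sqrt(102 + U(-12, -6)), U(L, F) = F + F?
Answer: 4953 + sqrt(10)/3 ≈ 4954.1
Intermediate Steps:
U(L, F) = 2*F
A = sqrt(10)/3 (A = sqrt(102 + 2*(-6))/9 = sqrt(102 - 12)/9 = sqrt(90)/9 = (3*sqrt(10))/9 = sqrt(10)/3 ≈ 1.0541)
(((A + 688) + 433) + 1641) + 2191 = (((sqrt(10)/3 + 688) + 433) + 1641) + 2191 = (((688 + sqrt(10)/3) + 433) + 1641) + 2191 = ((1121 + sqrt(10)/3) + 1641) + 2191 = (2762 + sqrt(10)/3) + 2191 = 4953 + sqrt(10)/3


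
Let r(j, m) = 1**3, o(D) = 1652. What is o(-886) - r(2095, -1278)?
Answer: 1651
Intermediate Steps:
r(j, m) = 1
o(-886) - r(2095, -1278) = 1652 - 1*1 = 1652 - 1 = 1651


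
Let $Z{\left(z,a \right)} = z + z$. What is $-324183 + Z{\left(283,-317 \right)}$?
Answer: $-323617$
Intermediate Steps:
$Z{\left(z,a \right)} = 2 z$
$-324183 + Z{\left(283,-317 \right)} = -324183 + 2 \cdot 283 = -324183 + 566 = -323617$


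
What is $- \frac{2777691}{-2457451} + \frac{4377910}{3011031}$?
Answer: $\frac{19122213016831}{7399461141981} \approx 2.5843$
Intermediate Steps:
$- \frac{2777691}{-2457451} + \frac{4377910}{3011031} = \left(-2777691\right) \left(- \frac{1}{2457451}\right) + 4377910 \cdot \frac{1}{3011031} = \frac{2777691}{2457451} + \frac{4377910}{3011031} = \frac{19122213016831}{7399461141981}$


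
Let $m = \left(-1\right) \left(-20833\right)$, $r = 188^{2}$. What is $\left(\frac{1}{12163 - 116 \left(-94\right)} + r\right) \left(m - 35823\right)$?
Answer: $- \frac{12221047934510}{23067} \approx -5.2981 \cdot 10^{8}$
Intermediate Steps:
$r = 35344$
$m = 20833$
$\left(\frac{1}{12163 - 116 \left(-94\right)} + r\right) \left(m - 35823\right) = \left(\frac{1}{12163 - 116 \left(-94\right)} + 35344\right) \left(20833 - 35823\right) = \left(\frac{1}{12163 - -10904} + 35344\right) \left(-14990\right) = \left(\frac{1}{12163 + 10904} + 35344\right) \left(-14990\right) = \left(\frac{1}{23067} + 35344\right) \left(-14990\right) = \frac{815280049}{23067} \left(-14990\right) = - \frac{12221047934510}{23067}$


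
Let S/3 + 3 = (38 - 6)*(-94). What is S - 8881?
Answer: -17914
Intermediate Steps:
S = -9033 (S = -9 + 3*((38 - 6)*(-94)) = -9 + 3*(32*(-94)) = -9 + 3*(-3008) = -9 - 9024 = -9033)
S - 8881 = -9033 - 8881 = -17914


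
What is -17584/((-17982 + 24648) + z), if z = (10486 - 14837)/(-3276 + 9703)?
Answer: -113012368/42838031 ≈ -2.6381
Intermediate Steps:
z = -4351/6427 ≈ -0.67699
-17584/((-17982 + 24648) + z) = -17584/((-17982 + 24648) - 4351/6427) = -17584/(6666 - 4351/6427) = -17584/42838031/6427 = -17584*6427/42838031 = -113012368/42838031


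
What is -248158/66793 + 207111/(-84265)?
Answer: -34744598893/5628312145 ≈ -6.1732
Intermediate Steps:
-248158/66793 + 207111/(-84265) = -248158*1/66793 + 207111*(-1/84265) = -248158/66793 - 207111/84265 = -34744598893/5628312145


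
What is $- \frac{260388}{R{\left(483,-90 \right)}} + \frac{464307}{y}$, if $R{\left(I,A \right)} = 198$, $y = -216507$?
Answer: $- \frac{1045699213}{793859} \approx -1317.2$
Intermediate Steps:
$- \frac{260388}{R{\left(483,-90 \right)}} + \frac{464307}{y} = - \frac{260388}{198} + \frac{464307}{-216507} = \left(-260388\right) \frac{1}{198} + 464307 \left(- \frac{1}{216507}\right) = - \frac{14466}{11} - \frac{154769}{72169} = - \frac{1045699213}{793859}$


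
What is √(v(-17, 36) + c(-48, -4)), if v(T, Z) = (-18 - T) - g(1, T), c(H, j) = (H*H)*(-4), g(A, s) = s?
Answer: 20*I*√23 ≈ 95.917*I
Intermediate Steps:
c(H, j) = -4*H² (c(H, j) = H²*(-4) = -4*H²)
v(T, Z) = -18 - 2*T (v(T, Z) = (-18 - T) - T = -18 - 2*T)
√(v(-17, 36) + c(-48, -4)) = √((-18 - 2*(-17)) - 4*(-48)²) = √((-18 + 34) - 4*2304) = √(16 - 9216) = √(-9200) = 20*I*√23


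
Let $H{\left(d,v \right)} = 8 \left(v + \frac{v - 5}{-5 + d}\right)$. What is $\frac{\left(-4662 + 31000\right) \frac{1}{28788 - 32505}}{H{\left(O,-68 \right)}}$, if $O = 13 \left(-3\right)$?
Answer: $\frac{144859}{10849923} \approx 0.013351$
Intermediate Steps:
$O = -39$
$H{\left(d,v \right)} = 8 v + \frac{8 \left(-5 + v\right)}{-5 + d}$ ($H{\left(d,v \right)} = 8 \left(v + \frac{-5 + v}{-5 + d}\right) = 8 v + \frac{8 \left(-5 + v\right)}{-5 + d}$)
$\frac{\left(-4662 + 31000\right) \frac{1}{28788 - 32505}}{H{\left(O,-68 \right)}} = \frac{\left(-4662 + 31000\right) \frac{1}{28788 - 32505}}{8 \frac{1}{-5 - 39} \left(-5 - -272 - -2652\right)} = \frac{26338 \frac{1}{-3717}}{8 \frac{1}{-44} \left(-5 + 272 + 2652\right)} = \frac{26338 \left(- \frac{1}{3717}\right)}{8 \left(- \frac{1}{44}\right) 2919} = - \frac{26338}{3717 \left(- \frac{5838}{11}\right)} = \left(- \frac{26338}{3717}\right) \left(- \frac{11}{5838}\right) = \frac{144859}{10849923}$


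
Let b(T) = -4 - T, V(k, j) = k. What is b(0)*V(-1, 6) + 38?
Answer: 42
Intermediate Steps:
b(0)*V(-1, 6) + 38 = (-4 - 1*0)*(-1) + 38 = (-4 + 0)*(-1) + 38 = -4*(-1) + 38 = 4 + 38 = 42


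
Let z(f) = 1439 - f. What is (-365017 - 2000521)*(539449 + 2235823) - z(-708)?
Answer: -6565011378483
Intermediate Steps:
(-365017 - 2000521)*(539449 + 2235823) - z(-708) = (-365017 - 2000521)*(539449 + 2235823) - (1439 - 1*(-708)) = -2365538*2775272 - (1439 + 708) = -6565011376336 - 1*2147 = -6565011376336 - 2147 = -6565011378483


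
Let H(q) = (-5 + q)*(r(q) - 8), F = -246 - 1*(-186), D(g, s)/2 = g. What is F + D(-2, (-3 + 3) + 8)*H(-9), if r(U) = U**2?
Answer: 4028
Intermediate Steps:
D(g, s) = 2*g
F = -60 (F = -246 + 186 = -60)
H(q) = (-8 + q**2)*(-5 + q) (H(q) = (-5 + q)*(q**2 - 8) = (-5 + q)*(-8 + q**2) = (-8 + q**2)*(-5 + q))
F + D(-2, (-3 + 3) + 8)*H(-9) = -60 + (2*(-2))*(40 + (-9)**3 - 8*(-9) - 5*(-9)**2) = -60 - 4*(40 - 729 + 72 - 5*81) = -60 - 4*(40 - 729 + 72 - 405) = -60 - 4*(-1022) = -60 + 4088 = 4028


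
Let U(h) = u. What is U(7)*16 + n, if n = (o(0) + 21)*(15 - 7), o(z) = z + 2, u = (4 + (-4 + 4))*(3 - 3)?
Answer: 184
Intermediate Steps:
u = 0 (u = (4 + 0)*0 = 4*0 = 0)
U(h) = 0
o(z) = 2 + z
n = 184 (n = ((2 + 0) + 21)*(15 - 7) = (2 + 21)*8 = 23*8 = 184)
U(7)*16 + n = 0*16 + 184 = 0 + 184 = 184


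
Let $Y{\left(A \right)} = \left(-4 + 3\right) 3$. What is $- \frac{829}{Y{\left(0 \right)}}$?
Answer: $\frac{829}{3} \approx 276.33$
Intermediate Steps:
$Y{\left(A \right)} = -3$ ($Y{\left(A \right)} = \left(-1\right) 3 = -3$)
$- \frac{829}{Y{\left(0 \right)}} = - \frac{829}{-3} = \left(-829\right) \left(- \frac{1}{3}\right) = \frac{829}{3}$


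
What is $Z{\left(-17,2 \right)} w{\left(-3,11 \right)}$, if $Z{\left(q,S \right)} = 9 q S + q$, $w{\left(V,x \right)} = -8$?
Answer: $2584$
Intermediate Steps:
$Z{\left(q,S \right)} = q + 9 S q$ ($Z{\left(q,S \right)} = 9 S q + q = q + 9 S q$)
$Z{\left(-17,2 \right)} w{\left(-3,11 \right)} = - 17 \left(1 + 9 \cdot 2\right) \left(-8\right) = - 17 \left(1 + 18\right) \left(-8\right) = \left(-17\right) 19 \left(-8\right) = \left(-323\right) \left(-8\right) = 2584$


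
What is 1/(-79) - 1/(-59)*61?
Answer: 4760/4661 ≈ 1.0212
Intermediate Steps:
1/(-79) - 1/(-59)*61 = -1/79 - 1*(-1/59)*61 = -1/79 + (1/59)*61 = -1/79 + 61/59 = 4760/4661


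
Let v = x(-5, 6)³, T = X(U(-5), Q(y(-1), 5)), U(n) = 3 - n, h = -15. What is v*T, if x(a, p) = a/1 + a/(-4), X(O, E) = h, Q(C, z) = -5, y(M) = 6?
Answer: 50625/64 ≈ 791.02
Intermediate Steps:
X(O, E) = -15
T = -15
x(a, p) = 3*a/4 (x(a, p) = a*1 + a*(-¼) = a - a/4 = 3*a/4)
v = -3375/64 (v = ((¾)*(-5))³ = (-15/4)³ = -3375/64 ≈ -52.734)
v*T = -3375/64*(-15) = 50625/64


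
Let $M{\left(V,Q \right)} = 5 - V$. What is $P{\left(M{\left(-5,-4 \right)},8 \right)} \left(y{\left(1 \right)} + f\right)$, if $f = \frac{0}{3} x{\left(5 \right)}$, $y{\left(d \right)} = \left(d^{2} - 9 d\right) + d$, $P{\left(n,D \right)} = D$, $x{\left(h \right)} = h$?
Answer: $-56$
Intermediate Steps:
$y{\left(d \right)} = d^{2} - 8 d$
$f = 0$ ($f = \frac{0}{3} \cdot 5 = 0 \cdot \frac{1}{3} \cdot 5 = 0 \cdot 5 = 0$)
$P{\left(M{\left(-5,-4 \right)},8 \right)} \left(y{\left(1 \right)} + f\right) = 8 \left(1 \left(-8 + 1\right) + 0\right) = 8 \left(1 \left(-7\right) + 0\right) = 8 \left(-7 + 0\right) = 8 \left(-7\right) = -56$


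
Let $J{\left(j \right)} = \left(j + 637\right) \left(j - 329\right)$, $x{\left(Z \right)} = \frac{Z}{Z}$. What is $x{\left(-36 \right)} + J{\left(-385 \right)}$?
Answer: $-179927$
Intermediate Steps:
$x{\left(Z \right)} = 1$
$J{\left(j \right)} = \left(-329 + j\right) \left(637 + j\right)$ ($J{\left(j \right)} = \left(637 + j\right) \left(-329 + j\right) = \left(-329 + j\right) \left(637 + j\right)$)
$x{\left(-36 \right)} + J{\left(-385 \right)} = 1 + \left(-209573 + \left(-385\right)^{2} + 308 \left(-385\right)\right) = 1 - 179928 = -179927$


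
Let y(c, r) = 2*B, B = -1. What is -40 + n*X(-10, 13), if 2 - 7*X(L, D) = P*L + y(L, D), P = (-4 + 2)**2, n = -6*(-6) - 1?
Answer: 180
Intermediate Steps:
n = 35 (n = 36 - 1 = 35)
y(c, r) = -2 (y(c, r) = 2*(-1) = -2)
P = 4 (P = (-2)**2 = 4)
X(L, D) = 4/7 - 4*L/7 (X(L, D) = 2/7 - (4*L - 2)/7 = 2/7 - (-2 + 4*L)/7 = 2/7 + (2/7 - 4*L/7) = 4/7 - 4*L/7)
-40 + n*X(-10, 13) = -40 + 35*(4/7 - 4/7*(-10)) = -40 + 35*(4/7 + 40/7) = -40 + 35*(44/7) = -40 + 220 = 180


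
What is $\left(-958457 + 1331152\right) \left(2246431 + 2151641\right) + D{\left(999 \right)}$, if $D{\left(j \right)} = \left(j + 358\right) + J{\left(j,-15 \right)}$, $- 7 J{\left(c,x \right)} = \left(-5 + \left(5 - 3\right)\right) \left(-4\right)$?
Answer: $\frac{11473976117767}{7} \approx 1.6391 \cdot 10^{12}$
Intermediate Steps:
$J{\left(c,x \right)} = - \frac{12}{7}$ ($J{\left(c,x \right)} = - \frac{\left(-5 + \left(5 - 3\right)\right) \left(-4\right)}{7} = - \frac{\left(-5 + 2\right) \left(-4\right)}{7} = - \frac{\left(-3\right) \left(-4\right)}{7} = \left(- \frac{1}{7}\right) 12 = - \frac{12}{7}$)
$D{\left(j \right)} = \frac{2494}{7} + j$ ($D{\left(j \right)} = \left(j + 358\right) - \frac{12}{7} = \left(358 + j\right) - \frac{12}{7} = \frac{2494}{7} + j$)
$\left(-958457 + 1331152\right) \left(2246431 + 2151641\right) + D{\left(999 \right)} = \left(-958457 + 1331152\right) \left(2246431 + 2151641\right) + \left(\frac{2494}{7} + 999\right) = 372695 \cdot 4398072 + \frac{9487}{7} = 1639139444040 + \frac{9487}{7} = \frac{11473976117767}{7}$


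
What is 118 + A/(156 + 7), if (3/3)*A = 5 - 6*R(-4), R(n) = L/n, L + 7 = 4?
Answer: 38469/326 ≈ 118.00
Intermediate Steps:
L = -3 (L = -7 + 4 = -3)
R(n) = -3/n
A = 1/2 (A = 5 - (-18)/(-4) = 5 - (-18)*(-1)/4 = 5 - 6*3/4 = 5 - 9/2 = 1/2 ≈ 0.50000)
118 + A/(156 + 7) = 118 + 1/(2*(156 + 7)) = 118 + (1/2)/163 = 118 + (1/2)*(1/163) = 118 + 1/326 = 38469/326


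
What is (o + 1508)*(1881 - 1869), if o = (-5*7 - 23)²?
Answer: 58464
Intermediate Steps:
o = 3364 (o = (-35 - 23)² = (-58)² = 3364)
(o + 1508)*(1881 - 1869) = (3364 + 1508)*(1881 - 1869) = 4872*12 = 58464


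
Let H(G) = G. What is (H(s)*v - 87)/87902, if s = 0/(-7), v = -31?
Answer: -87/87902 ≈ -0.00098974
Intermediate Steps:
s = 0 (s = 0*(-1/7) = 0)
(H(s)*v - 87)/87902 = (0*(-31) - 87)/87902 = (0 - 87)*(1/87902) = -87*1/87902 = -87/87902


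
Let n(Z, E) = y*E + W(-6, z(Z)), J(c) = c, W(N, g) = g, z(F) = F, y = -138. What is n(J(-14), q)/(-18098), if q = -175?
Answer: -12068/9049 ≈ -1.3336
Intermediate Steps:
n(Z, E) = Z - 138*E (n(Z, E) = -138*E + Z = Z - 138*E)
n(J(-14), q)/(-18098) = (-14 - 138*(-175))/(-18098) = (-14 + 24150)*(-1/18098) = 24136*(-1/18098) = -12068/9049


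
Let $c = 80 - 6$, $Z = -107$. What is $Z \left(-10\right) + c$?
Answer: $1144$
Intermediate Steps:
$c = 74$ ($c = 80 - 6 = 74$)
$Z \left(-10\right) + c = \left(-107\right) \left(-10\right) + 74 = 1070 + 74 = 1144$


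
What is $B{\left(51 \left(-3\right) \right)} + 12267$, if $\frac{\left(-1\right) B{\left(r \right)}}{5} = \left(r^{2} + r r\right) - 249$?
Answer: $-220578$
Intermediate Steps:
$B{\left(r \right)} = 1245 - 10 r^{2}$ ($B{\left(r \right)} = - 5 \left(\left(r^{2} + r r\right) - 249\right) = - 5 \left(\left(r^{2} + r^{2}\right) - 249\right) = - 5 \left(2 r^{2} - 249\right) = - 5 \left(-249 + 2 r^{2}\right) = 1245 - 10 r^{2}$)
$B{\left(51 \left(-3\right) \right)} + 12267 = \left(1245 - 10 \left(51 \left(-3\right)\right)^{2}\right) + 12267 = \left(1245 - 10 \left(-153\right)^{2}\right) + 12267 = \left(1245 - 234090\right) + 12267 = -232845 + 12267 = -220578$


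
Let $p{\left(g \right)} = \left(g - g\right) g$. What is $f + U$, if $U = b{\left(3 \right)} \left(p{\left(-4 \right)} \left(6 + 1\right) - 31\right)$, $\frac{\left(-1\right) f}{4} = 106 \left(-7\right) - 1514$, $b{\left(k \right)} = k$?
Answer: $8931$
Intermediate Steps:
$f = 9024$ ($f = - 4 \left(106 \left(-7\right) - 1514\right) = - 4 \left(-742 - 1514\right) = \left(-4\right) \left(-2256\right) = 9024$)
$p{\left(g \right)} = 0$ ($p{\left(g \right)} = 0 g = 0$)
$U = -93$ ($U = 3 \left(0 \left(6 + 1\right) - 31\right) = 3 \left(0 \cdot 7 - 31\right) = 3 \left(0 - 31\right) = 3 \left(-31\right) = -93$)
$f + U = 9024 - 93 = 8931$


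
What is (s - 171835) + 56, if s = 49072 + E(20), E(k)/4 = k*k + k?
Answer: -121027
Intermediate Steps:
E(k) = 4*k + 4*k² (E(k) = 4*(k*k + k) = 4*(k² + k) = 4*(k + k²) = 4*k + 4*k²)
s = 50752 (s = 49072 + 4*20*(1 + 20) = 49072 + 4*20*21 = 49072 + 1680 = 50752)
(s - 171835) + 56 = (50752 - 171835) + 56 = -121083 + 56 = -121027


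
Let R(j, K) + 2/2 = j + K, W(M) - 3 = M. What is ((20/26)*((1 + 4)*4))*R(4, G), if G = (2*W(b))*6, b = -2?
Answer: 3000/13 ≈ 230.77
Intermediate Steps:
W(M) = 3 + M
G = 12 (G = (2*(3 - 2))*6 = (2*1)*6 = 2*6 = 12)
R(j, K) = -1 + K + j (R(j, K) = -1 + (j + K) = -1 + (K + j) = -1 + K + j)
((20/26)*((1 + 4)*4))*R(4, G) = ((20/26)*((1 + 4)*4))*(-1 + 12 + 4) = ((20*(1/26))*(5*4))*15 = ((10/13)*20)*15 = (200/13)*15 = 3000/13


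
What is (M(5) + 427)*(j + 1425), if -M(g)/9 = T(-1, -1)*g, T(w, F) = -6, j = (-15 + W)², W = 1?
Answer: 1129837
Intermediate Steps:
j = 196 (j = (-15 + 1)² = (-14)² = 196)
M(g) = 54*g (M(g) = -(-54)*g = 54*g)
(M(5) + 427)*(j + 1425) = (54*5 + 427)*(196 + 1425) = (270 + 427)*1621 = 697*1621 = 1129837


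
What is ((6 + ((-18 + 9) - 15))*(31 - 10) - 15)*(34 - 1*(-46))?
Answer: -31440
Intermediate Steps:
((6 + ((-18 + 9) - 15))*(31 - 10) - 15)*(34 - 1*(-46)) = ((6 + (-9 - 15))*21 - 15)*(34 + 46) = ((6 - 24)*21 - 15)*80 = (-18*21 - 15)*80 = (-378 - 15)*80 = -393*80 = -31440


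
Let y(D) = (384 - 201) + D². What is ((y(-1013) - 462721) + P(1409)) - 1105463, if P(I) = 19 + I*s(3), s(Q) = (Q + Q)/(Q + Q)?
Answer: -540404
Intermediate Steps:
y(D) = 183 + D²
s(Q) = 1 (s(Q) = (2*Q)/((2*Q)) = (2*Q)*(1/(2*Q)) = 1)
P(I) = 19 + I (P(I) = 19 + I*1 = 19 + I)
((y(-1013) - 462721) + P(1409)) - 1105463 = (((183 + (-1013)²) - 462721) + (19 + 1409)) - 1105463 = (((183 + 1026169) - 462721) + 1428) - 1105463 = ((1026352 - 462721) + 1428) - 1105463 = (563631 + 1428) - 1105463 = 565059 - 1105463 = -540404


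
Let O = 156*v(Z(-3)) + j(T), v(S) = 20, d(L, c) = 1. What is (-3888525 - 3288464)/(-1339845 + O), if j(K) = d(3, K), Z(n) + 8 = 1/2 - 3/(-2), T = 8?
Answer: 7176989/1336724 ≈ 5.3691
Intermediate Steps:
Z(n) = -6 (Z(n) = -8 + (1/2 - 3/(-2)) = -8 + (1*(1/2) - 3*(-1/2)) = -8 + (1/2 + 3/2) = -8 + 2 = -6)
j(K) = 1
O = 3121 (O = 156*20 + 1 = 3120 + 1 = 3121)
(-3888525 - 3288464)/(-1339845 + O) = (-3888525 - 3288464)/(-1339845 + 3121) = -7176989/(-1336724) = -7176989*(-1/1336724) = 7176989/1336724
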